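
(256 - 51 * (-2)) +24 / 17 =6110 / 17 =359.41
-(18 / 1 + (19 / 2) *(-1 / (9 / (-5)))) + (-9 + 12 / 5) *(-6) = 1469 / 90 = 16.32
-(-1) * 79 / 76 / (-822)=-79 / 62472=-0.00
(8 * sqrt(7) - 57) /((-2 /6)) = 171 - 24 * sqrt(7) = 107.50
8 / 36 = 2 / 9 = 0.22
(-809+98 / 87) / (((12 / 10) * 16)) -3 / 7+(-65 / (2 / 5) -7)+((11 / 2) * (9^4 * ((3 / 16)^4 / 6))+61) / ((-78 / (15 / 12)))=-10614495354317 / 49809457152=-213.10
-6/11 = -0.55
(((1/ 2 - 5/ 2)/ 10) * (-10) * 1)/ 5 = 2/ 5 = 0.40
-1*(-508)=508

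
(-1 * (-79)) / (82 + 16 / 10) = 395 / 418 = 0.94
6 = 6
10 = 10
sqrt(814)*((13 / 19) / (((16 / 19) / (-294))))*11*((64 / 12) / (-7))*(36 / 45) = 8008*sqrt(814) / 5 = 45694.75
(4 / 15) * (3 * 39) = 156 / 5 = 31.20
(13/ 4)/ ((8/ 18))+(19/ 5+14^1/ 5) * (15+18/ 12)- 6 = 8817/ 80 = 110.21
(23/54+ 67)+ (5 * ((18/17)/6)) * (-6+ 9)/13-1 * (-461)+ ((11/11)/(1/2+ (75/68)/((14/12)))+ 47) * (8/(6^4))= 3257084003/6157944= 528.92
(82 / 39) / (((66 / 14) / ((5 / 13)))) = 2870 / 16731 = 0.17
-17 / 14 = -1.21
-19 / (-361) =1 / 19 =0.05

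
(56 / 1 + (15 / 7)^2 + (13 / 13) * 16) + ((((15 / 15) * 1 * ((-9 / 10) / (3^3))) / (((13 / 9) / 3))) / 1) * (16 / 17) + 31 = 107.53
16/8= 2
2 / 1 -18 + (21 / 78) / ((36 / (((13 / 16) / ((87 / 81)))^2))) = -27550517 / 1722368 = -16.00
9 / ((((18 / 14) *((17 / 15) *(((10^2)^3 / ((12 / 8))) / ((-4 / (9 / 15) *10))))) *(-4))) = 0.00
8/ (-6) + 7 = 17/ 3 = 5.67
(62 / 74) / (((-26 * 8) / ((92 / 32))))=-713 / 61568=-0.01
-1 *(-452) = 452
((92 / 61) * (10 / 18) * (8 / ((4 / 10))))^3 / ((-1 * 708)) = -6.65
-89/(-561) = 89/561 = 0.16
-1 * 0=0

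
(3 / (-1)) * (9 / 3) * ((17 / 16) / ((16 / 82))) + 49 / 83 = -514387 / 10624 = -48.42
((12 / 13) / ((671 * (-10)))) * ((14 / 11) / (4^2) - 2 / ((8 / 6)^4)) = 2337 / 30704960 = 0.00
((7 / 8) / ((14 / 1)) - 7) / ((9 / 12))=-37 / 4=-9.25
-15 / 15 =-1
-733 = -733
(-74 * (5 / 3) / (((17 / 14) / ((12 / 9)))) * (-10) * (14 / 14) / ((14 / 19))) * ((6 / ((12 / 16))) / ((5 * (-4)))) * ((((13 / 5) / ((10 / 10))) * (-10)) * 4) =11697920 / 153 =76456.99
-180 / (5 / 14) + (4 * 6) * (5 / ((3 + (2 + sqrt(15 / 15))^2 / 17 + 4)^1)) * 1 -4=-7873 / 16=-492.06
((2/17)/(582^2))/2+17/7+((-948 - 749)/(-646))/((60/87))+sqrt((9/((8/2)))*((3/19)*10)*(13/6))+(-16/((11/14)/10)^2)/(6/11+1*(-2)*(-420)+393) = 3*sqrt(1235)/38+1576185723582373/381035820238920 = 6.91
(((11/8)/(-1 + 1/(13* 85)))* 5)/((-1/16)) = 60775/552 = 110.10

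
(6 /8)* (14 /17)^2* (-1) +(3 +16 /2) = 3032 /289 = 10.49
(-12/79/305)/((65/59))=-708/1566175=-0.00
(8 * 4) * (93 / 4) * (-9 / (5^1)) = -6696 / 5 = -1339.20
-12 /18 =-2 /3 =-0.67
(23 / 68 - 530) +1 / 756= -1701799 / 3213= -529.66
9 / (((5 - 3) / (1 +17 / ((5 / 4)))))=657 / 10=65.70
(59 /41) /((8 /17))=1003 /328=3.06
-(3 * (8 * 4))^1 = -96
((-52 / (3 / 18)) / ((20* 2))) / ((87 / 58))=-5.20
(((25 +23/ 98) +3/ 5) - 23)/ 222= 463/ 36260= 0.01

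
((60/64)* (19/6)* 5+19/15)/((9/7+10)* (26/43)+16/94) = 109398751/47494080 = 2.30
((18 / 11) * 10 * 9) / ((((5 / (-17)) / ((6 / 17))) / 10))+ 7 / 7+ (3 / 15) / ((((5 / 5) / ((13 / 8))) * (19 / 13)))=-14764181 / 8360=-1766.05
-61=-61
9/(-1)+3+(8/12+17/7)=-61/21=-2.90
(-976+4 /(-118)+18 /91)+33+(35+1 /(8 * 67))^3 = 34674168662980817 /826775832064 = 41939.02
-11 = -11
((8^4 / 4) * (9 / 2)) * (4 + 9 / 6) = 25344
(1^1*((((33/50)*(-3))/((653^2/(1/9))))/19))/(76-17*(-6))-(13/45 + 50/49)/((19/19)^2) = -41633866925911/31798640997900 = -1.31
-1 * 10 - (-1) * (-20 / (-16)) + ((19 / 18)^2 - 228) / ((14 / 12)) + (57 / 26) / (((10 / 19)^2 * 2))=-195839047 / 982800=-199.27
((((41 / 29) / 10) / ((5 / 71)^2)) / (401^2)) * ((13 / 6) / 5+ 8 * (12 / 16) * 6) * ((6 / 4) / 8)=225902333 / 186529160000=0.00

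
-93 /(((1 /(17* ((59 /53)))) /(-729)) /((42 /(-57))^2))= 13328076636 /19133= 696601.51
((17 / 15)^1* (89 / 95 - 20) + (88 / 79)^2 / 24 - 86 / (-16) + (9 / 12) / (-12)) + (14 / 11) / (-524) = -3330603996227 / 205046806800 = -16.24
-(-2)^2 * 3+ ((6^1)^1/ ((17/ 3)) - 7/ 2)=-491/ 34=-14.44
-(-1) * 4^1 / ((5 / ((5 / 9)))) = 4 / 9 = 0.44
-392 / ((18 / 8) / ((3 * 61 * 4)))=-382592 / 3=-127530.67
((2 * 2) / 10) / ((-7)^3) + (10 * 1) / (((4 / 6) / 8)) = 205798 / 1715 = 120.00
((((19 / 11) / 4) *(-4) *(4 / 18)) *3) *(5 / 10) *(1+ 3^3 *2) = -95 / 3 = -31.67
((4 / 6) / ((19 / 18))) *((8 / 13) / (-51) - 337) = -893756 / 4199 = -212.85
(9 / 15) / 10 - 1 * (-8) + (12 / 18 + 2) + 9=2959 / 150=19.73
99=99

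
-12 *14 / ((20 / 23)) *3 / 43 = -2898 / 215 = -13.48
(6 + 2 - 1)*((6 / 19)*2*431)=1905.47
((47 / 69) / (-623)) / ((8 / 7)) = -47 / 49128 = -0.00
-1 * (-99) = 99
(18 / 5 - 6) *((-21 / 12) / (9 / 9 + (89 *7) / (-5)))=-7 / 206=-0.03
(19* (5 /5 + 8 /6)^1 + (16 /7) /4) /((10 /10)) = 943 /21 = 44.90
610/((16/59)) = 17995/8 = 2249.38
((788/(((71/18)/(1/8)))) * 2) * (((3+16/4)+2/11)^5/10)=5455620995427/57173105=95422.86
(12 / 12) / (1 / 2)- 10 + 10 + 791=793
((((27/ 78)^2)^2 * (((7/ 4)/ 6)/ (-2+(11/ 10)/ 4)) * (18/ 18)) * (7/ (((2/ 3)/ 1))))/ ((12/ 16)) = -178605/ 5255224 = -0.03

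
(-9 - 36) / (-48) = 15 / 16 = 0.94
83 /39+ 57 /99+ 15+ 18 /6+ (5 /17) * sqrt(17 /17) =153139 /7293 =21.00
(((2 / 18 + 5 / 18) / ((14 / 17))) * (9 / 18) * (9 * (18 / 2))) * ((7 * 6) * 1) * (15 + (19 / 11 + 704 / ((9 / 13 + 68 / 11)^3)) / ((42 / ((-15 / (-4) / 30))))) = 8063260120916973 / 668702909248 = 12058.06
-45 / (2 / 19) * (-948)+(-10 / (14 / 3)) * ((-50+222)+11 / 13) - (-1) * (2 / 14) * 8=36845969 / 91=404900.76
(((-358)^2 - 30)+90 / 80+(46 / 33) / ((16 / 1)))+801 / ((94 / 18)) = 198975611 / 1551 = 128288.60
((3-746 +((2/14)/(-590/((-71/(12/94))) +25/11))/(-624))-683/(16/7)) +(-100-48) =-158985825143/133622580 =-1189.81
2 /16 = 1 /8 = 0.12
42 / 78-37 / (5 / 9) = -4294 / 65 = -66.06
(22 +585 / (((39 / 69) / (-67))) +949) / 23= -68374 / 23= -2972.78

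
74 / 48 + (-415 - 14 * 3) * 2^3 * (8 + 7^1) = -1316123 / 24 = -54838.46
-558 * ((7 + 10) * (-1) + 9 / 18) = 9207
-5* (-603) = 3015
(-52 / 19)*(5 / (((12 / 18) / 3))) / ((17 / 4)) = -4680 / 323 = -14.49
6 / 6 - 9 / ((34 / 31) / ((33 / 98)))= -1.76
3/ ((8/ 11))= 33/ 8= 4.12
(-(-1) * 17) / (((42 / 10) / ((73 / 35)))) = 1241 / 147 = 8.44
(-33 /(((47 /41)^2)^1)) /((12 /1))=-18491 /8836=-2.09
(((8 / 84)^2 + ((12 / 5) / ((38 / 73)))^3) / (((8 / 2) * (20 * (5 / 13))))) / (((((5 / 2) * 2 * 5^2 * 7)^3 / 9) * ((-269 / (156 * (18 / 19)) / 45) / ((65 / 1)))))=-9892531625165046 / 143845717197998046875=-0.00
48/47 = 1.02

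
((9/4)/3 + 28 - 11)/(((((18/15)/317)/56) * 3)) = 787745/9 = 87527.22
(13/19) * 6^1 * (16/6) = 208/19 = 10.95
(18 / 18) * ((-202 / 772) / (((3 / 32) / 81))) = -43632 / 193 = -226.07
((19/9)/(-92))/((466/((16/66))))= -19/1591623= -0.00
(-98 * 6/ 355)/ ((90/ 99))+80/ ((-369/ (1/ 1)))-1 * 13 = -9850021/ 654975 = -15.04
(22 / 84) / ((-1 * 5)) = -11 / 210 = -0.05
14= 14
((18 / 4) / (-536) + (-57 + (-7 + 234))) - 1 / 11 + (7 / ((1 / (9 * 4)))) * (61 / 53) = 287450481 / 624976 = 459.94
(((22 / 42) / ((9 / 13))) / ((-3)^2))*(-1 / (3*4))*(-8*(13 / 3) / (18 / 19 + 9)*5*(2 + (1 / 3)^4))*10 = 575732300 / 234365481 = 2.46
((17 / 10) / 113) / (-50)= -0.00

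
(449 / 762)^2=201601 / 580644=0.35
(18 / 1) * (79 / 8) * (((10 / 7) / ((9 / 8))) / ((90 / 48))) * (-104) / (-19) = 262912 / 399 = 658.93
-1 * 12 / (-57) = 0.21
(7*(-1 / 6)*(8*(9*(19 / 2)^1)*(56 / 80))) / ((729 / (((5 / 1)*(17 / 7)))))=-2261 / 243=-9.30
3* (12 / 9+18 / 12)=17 / 2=8.50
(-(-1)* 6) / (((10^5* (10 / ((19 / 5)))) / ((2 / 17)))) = 57 / 21250000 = 0.00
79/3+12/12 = 27.33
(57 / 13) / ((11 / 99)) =513 / 13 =39.46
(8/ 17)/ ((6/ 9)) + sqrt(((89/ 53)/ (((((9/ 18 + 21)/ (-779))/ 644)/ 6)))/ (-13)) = 12/ 17 + 4*sqrt(992115586371)/ 29627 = 135.18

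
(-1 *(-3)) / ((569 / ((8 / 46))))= 12 / 13087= 0.00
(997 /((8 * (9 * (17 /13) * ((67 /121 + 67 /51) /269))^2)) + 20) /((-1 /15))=-893495108580665 /3187261824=-280333.14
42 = 42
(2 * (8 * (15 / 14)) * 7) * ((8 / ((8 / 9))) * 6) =6480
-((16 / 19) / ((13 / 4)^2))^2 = -65536 / 10310521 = -0.01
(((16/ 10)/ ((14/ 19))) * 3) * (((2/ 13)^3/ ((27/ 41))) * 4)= 99712/ 692055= 0.14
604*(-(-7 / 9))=4228 / 9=469.78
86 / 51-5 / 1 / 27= 689 / 459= 1.50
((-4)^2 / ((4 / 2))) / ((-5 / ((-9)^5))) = 472392 / 5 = 94478.40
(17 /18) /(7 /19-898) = -0.00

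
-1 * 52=-52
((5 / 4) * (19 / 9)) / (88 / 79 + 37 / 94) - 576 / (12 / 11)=-21208909 / 40302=-526.25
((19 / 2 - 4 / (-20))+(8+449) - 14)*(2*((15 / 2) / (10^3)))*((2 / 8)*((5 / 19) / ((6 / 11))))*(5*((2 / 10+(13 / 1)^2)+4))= 21562101 / 30400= 709.28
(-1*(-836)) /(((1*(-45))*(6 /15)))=-46.44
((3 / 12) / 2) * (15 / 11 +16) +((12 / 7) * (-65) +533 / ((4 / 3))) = 178943 / 616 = 290.49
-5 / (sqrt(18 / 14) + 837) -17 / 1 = -9266317 / 544886 + 5 * sqrt(7) / 1634658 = -17.01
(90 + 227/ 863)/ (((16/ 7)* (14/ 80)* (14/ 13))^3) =21392463625/ 18944576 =1129.21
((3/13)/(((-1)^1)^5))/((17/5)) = -15/221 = -0.07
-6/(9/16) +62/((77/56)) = 34.42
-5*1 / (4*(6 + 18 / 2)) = -1 / 12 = -0.08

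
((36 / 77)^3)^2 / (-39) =-725594112 / 2709490941157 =-0.00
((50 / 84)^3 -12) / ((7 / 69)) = -20088913 / 172872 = -116.21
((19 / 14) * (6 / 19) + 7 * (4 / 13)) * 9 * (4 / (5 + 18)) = 8460 / 2093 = 4.04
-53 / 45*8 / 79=-424 / 3555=-0.12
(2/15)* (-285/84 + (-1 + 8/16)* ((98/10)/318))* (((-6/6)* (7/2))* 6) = 37934/3975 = 9.54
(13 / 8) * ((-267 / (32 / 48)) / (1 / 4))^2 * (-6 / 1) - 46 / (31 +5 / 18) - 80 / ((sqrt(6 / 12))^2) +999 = -14087161628 / 563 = -25021601.47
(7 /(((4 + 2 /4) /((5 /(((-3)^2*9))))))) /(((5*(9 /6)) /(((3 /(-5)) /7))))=-4 /3645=-0.00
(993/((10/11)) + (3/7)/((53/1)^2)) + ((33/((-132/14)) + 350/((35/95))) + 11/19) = 3809529568/1867985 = 2039.38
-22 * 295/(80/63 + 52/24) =-817740/433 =-1888.55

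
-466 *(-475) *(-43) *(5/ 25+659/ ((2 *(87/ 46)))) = -1660122964.60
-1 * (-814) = 814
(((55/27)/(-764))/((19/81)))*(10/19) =-825/137902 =-0.01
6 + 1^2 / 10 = 61 / 10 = 6.10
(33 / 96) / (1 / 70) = 385 / 16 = 24.06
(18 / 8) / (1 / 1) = 9 / 4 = 2.25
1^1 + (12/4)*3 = 10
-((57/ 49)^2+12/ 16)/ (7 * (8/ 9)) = -181791/ 537824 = -0.34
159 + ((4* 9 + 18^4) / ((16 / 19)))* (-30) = -7481787 / 2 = -3740893.50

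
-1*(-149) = 149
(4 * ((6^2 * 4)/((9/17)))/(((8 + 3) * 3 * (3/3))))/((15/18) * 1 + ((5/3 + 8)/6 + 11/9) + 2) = 64/11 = 5.82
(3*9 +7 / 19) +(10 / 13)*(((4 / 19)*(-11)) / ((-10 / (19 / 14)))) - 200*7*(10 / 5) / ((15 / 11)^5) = -29737162298 / 52518375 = -566.22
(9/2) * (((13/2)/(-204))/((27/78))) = -0.41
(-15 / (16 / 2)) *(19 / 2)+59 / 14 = -1523 / 112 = -13.60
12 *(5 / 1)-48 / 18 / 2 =176 / 3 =58.67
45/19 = 2.37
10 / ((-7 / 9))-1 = -97 / 7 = -13.86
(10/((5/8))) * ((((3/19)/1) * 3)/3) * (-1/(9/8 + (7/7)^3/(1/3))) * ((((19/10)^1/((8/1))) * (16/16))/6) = -4/165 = -0.02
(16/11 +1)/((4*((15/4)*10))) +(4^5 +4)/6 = 282727/1650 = 171.35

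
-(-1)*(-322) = -322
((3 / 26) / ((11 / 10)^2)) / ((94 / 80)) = 6000 / 73931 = 0.08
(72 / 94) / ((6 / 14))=84 / 47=1.79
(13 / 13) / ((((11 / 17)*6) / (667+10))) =11509 / 66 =174.38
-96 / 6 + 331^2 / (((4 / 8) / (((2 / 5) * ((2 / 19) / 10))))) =430644 / 475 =906.62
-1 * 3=-3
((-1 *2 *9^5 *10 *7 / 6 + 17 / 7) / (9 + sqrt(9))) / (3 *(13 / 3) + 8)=-9644653 / 1764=-5467.49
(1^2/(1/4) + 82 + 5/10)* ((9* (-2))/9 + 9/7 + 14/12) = 39.13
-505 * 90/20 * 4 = -9090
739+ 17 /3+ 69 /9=2257 /3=752.33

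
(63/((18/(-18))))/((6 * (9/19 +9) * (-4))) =133/480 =0.28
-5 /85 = -1 /17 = -0.06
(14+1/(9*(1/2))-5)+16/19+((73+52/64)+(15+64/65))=17759359/177840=99.86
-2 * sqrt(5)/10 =-sqrt(5)/5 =-0.45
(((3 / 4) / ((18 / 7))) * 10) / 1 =35 / 12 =2.92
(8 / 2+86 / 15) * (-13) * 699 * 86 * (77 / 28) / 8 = -104588341 / 40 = -2614708.52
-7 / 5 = -1.40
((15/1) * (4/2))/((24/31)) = 38.75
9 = 9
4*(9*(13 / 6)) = 78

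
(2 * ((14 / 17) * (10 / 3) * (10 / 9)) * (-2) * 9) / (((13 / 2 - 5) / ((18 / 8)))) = -2800 / 17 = -164.71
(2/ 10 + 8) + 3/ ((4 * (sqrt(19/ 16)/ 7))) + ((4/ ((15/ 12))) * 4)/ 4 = 21 * sqrt(19)/ 19 + 57/ 5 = 16.22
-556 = -556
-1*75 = -75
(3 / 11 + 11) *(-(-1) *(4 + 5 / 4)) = 651 / 11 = 59.18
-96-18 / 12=-195 / 2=-97.50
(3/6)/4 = 1/8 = 0.12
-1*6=-6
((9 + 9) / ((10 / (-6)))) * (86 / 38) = -2322 / 95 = -24.44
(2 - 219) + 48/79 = -17095/79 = -216.39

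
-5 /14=-0.36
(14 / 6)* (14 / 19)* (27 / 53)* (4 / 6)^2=0.39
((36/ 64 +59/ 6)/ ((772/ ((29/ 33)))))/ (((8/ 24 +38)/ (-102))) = -246007/ 7812640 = -0.03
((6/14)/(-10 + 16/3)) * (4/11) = -18/539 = -0.03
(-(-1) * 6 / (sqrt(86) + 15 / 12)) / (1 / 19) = -2280 / 1351 + 1824 * sqrt(86) / 1351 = 10.83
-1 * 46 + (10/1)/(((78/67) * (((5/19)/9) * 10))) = -16.62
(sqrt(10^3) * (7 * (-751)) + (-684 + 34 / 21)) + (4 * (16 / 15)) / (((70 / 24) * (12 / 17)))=-52570 * sqrt(10) - 119054 / 175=-166921.25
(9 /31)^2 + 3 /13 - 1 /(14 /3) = 17625 /174902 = 0.10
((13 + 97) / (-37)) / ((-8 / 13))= 715 / 148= 4.83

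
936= 936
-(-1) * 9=9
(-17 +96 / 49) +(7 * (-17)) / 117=-92060 / 5733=-16.06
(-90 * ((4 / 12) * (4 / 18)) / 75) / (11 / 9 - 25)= 2 / 535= 0.00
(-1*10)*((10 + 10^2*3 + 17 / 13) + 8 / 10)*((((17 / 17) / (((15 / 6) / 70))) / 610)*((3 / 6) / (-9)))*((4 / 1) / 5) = 6.37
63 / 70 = 9 / 10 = 0.90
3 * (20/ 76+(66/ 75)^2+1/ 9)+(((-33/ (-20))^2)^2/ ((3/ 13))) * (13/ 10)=4122268171/ 91200000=45.20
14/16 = 7/8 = 0.88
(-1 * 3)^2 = 9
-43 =-43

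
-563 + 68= -495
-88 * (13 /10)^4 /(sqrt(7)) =-314171 * sqrt(7) /8750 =-95.00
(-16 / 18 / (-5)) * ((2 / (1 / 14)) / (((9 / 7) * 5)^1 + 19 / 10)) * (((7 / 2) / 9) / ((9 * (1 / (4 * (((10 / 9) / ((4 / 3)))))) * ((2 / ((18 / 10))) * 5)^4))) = 4116 / 45546875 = 0.00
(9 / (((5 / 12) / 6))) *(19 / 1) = 12312 / 5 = 2462.40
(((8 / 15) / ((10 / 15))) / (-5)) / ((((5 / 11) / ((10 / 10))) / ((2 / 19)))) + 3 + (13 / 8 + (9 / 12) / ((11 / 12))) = 1129881 / 209000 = 5.41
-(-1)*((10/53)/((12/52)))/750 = 13/11925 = 0.00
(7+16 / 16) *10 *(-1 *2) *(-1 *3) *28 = 13440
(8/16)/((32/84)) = 21/16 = 1.31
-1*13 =-13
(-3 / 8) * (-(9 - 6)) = 9 / 8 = 1.12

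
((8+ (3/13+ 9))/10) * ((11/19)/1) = 1232/1235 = 1.00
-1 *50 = -50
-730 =-730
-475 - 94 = -569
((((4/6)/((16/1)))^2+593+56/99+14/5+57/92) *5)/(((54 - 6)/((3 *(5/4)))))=2174942885/9326592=233.20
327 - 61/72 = 23483/72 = 326.15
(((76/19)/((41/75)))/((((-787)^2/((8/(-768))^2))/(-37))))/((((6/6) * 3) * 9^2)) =-925/4739153930496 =-0.00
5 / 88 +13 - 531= -45579 / 88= -517.94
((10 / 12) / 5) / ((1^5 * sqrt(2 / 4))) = sqrt(2) / 6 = 0.24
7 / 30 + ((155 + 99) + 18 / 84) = 26717 / 105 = 254.45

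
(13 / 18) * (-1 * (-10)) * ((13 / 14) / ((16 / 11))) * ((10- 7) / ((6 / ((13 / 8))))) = 120835 / 32256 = 3.75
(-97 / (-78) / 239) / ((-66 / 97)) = -9409 / 1230372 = -0.01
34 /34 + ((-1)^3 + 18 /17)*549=566 /17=33.29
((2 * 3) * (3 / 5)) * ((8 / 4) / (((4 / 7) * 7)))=9 / 5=1.80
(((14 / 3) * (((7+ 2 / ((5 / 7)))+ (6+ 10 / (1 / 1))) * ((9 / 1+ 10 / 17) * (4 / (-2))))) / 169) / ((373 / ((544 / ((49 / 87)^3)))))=-590777283456 / 5297314295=-111.52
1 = 1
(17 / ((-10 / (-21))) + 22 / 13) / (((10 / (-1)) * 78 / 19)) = -92359 / 101400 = -0.91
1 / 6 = 0.17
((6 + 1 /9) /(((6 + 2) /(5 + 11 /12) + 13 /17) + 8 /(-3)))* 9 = -18105 /181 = -100.03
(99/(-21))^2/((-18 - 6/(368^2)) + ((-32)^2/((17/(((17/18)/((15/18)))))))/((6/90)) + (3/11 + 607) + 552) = 811122048/79025454767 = 0.01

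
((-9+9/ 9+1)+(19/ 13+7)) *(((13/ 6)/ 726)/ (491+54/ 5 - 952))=-95/ 9805356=-0.00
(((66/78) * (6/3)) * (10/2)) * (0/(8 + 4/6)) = 0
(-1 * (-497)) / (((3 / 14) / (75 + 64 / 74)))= 19531106 / 111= 175955.91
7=7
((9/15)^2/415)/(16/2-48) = -9/415000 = -0.00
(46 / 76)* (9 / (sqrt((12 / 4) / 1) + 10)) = 0.46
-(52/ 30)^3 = -17576/ 3375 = -5.21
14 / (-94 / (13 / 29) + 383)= 182 / 2253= 0.08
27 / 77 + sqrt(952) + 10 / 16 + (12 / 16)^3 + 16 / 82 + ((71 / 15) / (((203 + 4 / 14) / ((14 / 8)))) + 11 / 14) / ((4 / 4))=1490417369 / 616102080 + 2 * sqrt(238)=33.27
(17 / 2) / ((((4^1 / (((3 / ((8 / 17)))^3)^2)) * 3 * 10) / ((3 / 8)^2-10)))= -62918459747109 / 1342177280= -46877.91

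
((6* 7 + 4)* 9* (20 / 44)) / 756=115 / 462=0.25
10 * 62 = 620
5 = 5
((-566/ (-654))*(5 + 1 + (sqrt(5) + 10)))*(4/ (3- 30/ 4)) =-36224/ 2943- 2264*sqrt(5)/ 2943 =-14.03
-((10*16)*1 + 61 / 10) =-1661 / 10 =-166.10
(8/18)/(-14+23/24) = -32/939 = -0.03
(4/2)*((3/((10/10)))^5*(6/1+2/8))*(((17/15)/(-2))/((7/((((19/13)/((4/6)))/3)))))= -130815/728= -179.69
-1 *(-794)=794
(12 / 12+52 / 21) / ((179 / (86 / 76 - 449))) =-8.70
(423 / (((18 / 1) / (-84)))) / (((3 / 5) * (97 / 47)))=-154630 / 97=-1594.12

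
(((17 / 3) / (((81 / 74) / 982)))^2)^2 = 2328994782347392661053696 / 3486784401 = 667949180247406.03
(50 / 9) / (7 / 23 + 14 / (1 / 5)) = 1150 / 14553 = 0.08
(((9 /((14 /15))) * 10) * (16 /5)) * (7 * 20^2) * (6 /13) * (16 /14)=41472000 /91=455736.26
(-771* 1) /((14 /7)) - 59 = -889 /2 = -444.50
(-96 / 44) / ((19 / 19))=-24 / 11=-2.18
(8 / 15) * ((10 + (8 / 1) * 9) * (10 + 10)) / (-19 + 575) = 656 / 417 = 1.57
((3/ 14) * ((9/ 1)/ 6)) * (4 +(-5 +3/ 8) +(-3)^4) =5787/ 224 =25.83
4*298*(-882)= -1051344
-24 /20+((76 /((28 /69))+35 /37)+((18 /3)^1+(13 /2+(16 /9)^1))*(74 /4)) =21033571 /46620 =451.17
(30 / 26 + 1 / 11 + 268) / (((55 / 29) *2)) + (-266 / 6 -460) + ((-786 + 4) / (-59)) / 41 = -433.03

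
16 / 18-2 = -10 / 9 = -1.11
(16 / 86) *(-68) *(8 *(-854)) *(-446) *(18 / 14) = -49563005.02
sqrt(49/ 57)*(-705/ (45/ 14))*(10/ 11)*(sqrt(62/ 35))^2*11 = -81592*sqrt(57)/ 171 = -3602.37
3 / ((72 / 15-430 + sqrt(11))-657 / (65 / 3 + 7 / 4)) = -2684221590 / 405525640001-5922075 * sqrt(11) / 405525640001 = -0.01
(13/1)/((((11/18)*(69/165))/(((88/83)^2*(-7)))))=-63423360/158447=-400.28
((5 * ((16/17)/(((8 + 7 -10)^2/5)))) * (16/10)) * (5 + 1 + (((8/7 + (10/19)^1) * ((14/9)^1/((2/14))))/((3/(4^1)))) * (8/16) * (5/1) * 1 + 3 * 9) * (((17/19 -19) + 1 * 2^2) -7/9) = -1042627456/497097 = -2097.43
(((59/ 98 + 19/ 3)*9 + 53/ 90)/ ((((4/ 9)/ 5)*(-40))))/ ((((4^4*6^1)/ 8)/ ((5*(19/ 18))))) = -0.49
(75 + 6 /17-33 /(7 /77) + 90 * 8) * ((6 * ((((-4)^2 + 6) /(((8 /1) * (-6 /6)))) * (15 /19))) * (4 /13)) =-7276500 /4199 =-1732.91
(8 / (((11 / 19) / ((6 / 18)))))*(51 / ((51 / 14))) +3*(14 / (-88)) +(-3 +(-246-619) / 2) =-371.49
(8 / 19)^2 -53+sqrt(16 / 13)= -19069 / 361+4 * sqrt(13) / 13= -51.71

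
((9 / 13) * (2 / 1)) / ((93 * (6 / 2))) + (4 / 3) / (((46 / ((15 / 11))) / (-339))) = -1365664 / 101959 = -13.39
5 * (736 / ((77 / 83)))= 305440 / 77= 3966.75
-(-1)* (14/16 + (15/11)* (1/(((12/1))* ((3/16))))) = 1.48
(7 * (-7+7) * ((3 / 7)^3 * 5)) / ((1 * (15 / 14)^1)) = 0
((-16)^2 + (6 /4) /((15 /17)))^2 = 6640929 /100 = 66409.29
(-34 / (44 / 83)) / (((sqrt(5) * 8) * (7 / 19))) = -26809 * sqrt(5) / 6160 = -9.73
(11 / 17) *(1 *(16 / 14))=88 / 119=0.74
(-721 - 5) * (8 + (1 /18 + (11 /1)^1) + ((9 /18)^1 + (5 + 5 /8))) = -219373 /12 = -18281.08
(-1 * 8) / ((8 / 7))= -7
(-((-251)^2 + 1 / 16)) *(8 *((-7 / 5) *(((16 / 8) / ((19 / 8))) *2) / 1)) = 112897904 / 95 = 1188398.99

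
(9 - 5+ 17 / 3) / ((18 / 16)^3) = 14848 / 2187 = 6.79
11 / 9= 1.22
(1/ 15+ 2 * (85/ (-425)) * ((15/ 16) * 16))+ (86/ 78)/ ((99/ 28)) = -108523/ 19305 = -5.62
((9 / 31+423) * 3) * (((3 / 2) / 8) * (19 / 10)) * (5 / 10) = 1121931 / 4960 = 226.20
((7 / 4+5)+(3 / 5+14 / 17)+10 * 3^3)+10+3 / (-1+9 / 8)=106139 / 340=312.17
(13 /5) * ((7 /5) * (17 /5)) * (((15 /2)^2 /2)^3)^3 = 18290389907318115234375 /134217728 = 136274024153635.76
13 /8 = 1.62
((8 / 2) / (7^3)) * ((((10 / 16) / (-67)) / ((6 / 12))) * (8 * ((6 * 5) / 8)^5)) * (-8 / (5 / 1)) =759375 / 367696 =2.07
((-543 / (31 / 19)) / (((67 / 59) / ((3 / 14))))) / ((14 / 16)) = -7304436 / 101773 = -71.77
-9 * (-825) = 7425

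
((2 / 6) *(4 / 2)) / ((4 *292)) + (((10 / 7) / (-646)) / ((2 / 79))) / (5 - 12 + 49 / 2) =-122581 / 27728904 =-0.00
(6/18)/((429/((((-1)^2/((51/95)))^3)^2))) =735091890625/22646422399887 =0.03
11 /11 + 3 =4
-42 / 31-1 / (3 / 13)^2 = -5617 / 279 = -20.13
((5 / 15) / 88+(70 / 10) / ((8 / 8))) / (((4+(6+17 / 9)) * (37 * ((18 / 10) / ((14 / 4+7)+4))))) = 268105 / 2090352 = 0.13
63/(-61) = -63/61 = -1.03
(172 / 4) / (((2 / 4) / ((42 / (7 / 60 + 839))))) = 216720 / 50347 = 4.30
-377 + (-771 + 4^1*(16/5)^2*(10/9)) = -49612/45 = -1102.49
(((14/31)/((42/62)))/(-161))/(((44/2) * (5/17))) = -17/26565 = -0.00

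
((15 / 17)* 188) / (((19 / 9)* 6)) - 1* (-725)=238405 / 323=738.10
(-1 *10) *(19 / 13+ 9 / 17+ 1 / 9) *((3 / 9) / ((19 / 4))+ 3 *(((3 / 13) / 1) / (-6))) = 1400635 / 1473849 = 0.95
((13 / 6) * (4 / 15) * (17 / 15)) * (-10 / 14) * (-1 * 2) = 884 / 945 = 0.94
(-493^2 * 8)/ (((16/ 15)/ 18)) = -32811615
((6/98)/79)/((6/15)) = 15/7742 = 0.00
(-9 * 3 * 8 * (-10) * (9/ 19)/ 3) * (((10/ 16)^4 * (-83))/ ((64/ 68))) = -4589.32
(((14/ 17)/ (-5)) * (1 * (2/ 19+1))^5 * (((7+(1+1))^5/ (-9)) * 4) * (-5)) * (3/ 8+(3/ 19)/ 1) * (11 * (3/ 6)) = -167125321404657/ 1599559954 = -104482.06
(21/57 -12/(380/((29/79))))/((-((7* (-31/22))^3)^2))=-303631382912/783626473847597345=-0.00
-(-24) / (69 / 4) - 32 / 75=1664 / 1725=0.96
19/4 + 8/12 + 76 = 977/12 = 81.42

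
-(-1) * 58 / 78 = 29 / 39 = 0.74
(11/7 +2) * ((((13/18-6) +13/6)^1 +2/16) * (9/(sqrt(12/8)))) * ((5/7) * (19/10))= -102125 * sqrt(6)/2352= -106.36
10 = 10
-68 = -68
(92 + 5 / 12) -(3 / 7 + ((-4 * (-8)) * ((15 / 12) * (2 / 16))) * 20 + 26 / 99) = -22937 / 2772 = -8.27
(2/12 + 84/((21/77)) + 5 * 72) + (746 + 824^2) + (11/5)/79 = 1612524761/2370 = 680390.19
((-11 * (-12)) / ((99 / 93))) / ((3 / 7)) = 868 / 3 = 289.33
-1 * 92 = -92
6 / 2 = 3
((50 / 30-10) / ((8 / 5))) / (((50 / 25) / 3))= -125 / 16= -7.81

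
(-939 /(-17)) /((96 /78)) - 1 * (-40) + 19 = 28255 /272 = 103.88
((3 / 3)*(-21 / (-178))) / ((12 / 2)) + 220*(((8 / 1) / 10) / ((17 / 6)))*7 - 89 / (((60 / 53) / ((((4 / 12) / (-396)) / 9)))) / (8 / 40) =84420615817 / 194123952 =434.88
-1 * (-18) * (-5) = -90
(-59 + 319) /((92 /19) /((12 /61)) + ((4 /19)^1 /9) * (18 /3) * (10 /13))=192660 /18319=10.52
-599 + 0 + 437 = -162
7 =7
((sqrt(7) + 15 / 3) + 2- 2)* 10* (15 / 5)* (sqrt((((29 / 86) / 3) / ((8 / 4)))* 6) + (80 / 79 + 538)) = 15* (79* sqrt(2494) + 3662052)* (sqrt(7) + 5) / 3397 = 123767.90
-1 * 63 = -63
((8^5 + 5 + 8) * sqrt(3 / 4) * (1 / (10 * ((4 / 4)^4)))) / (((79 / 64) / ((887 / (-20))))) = -116306988 * sqrt(3) / 1975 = -101999.80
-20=-20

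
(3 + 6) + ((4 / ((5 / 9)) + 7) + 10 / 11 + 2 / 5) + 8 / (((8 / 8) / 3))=2668 / 55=48.51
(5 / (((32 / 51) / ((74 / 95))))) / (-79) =-1887 / 24016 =-0.08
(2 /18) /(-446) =-1 /4014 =-0.00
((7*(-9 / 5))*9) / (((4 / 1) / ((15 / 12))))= -567 / 16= -35.44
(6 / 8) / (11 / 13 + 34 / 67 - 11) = -2613 / 33608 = -0.08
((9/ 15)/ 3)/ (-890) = -1/ 4450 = -0.00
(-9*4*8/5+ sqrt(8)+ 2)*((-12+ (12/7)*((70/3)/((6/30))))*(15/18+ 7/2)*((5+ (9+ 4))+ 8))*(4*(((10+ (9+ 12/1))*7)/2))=-7666710688/15+ 55156192*sqrt(2)/3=-485113167.61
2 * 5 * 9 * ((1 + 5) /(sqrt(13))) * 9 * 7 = 34020 * sqrt(13) /13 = 9435.45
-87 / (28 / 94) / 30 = -1363 / 140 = -9.74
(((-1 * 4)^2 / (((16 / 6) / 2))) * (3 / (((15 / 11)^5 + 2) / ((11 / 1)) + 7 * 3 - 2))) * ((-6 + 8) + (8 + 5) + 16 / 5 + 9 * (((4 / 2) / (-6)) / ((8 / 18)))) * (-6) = -126.12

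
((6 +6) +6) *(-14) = -252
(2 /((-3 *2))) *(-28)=28 /3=9.33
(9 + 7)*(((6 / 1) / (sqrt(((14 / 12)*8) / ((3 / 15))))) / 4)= 12*sqrt(105) / 35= 3.51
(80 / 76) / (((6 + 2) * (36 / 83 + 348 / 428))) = 44405 / 420774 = 0.11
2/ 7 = 0.29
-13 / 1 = -13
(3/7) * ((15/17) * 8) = 360/119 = 3.03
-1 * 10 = -10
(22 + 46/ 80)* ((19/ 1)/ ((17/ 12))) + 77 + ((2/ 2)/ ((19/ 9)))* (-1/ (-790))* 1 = 48453107/ 127585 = 379.77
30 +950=980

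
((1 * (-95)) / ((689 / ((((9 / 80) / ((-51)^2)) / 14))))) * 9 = -171 / 44603104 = -0.00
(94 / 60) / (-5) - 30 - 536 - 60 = -93947 / 150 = -626.31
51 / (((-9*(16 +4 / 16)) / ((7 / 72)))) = -119 / 3510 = -0.03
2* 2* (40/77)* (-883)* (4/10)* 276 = -15597312/77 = -202562.49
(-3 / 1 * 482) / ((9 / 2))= -964 / 3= -321.33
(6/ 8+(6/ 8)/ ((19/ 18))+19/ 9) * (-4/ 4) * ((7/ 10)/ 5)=-17101/ 34200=-0.50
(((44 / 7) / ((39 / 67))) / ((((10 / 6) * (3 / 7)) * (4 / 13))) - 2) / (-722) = -707 / 10830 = -0.07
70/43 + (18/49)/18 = 3473/2107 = 1.65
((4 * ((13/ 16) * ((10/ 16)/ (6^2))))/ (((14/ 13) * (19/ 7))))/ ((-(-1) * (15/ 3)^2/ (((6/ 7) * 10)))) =0.01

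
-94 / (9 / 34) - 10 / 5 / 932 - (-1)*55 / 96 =-23791075 / 67104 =-354.54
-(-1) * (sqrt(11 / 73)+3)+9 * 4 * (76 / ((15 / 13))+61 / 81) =2401.70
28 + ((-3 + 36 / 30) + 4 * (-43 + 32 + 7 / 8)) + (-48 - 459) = -5213 / 10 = -521.30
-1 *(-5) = 5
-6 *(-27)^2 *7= -30618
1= 1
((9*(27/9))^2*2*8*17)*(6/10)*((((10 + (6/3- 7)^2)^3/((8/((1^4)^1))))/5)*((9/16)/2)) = 573857865/16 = 35866116.56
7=7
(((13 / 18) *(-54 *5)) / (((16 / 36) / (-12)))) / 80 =1053 / 16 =65.81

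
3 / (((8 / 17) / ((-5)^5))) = -159375 / 8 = -19921.88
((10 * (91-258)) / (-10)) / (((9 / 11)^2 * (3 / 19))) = 383933 / 243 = 1579.97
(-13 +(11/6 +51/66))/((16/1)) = -0.65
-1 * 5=-5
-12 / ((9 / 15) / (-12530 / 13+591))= 96940 / 13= 7456.92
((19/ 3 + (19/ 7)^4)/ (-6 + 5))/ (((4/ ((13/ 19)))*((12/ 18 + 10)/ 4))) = -149357/ 38416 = -3.89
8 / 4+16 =18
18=18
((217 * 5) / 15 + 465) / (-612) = -403 / 459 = -0.88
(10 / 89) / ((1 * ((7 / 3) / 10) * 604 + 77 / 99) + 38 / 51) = 7650 / 9699131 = 0.00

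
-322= -322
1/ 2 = 0.50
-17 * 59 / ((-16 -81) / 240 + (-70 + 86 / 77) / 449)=8322412560 / 4626541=1798.84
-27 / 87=-9 / 29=-0.31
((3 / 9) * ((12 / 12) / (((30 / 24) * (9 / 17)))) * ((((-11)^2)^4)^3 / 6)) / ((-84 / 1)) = -167445455488729388610101297 / 17010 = -9843942121618423786602.08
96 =96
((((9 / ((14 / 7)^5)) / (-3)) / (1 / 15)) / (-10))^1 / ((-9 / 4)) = -1 / 16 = -0.06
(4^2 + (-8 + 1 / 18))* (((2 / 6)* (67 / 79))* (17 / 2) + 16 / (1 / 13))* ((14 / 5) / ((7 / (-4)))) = -5784398 / 2133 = -2711.86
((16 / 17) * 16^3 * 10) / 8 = 81920 / 17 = 4818.82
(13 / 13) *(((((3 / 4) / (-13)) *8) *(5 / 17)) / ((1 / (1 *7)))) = -0.95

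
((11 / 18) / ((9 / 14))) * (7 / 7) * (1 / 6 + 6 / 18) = 77 / 162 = 0.48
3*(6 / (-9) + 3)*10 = 70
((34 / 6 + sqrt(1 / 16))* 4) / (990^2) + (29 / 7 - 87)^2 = 989116923479 / 144074700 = 6865.31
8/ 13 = 0.62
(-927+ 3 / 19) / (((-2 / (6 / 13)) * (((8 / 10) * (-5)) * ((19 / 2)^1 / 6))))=-158490 / 4693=-33.77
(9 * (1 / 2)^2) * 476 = 1071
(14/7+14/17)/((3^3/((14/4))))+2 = 362/153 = 2.37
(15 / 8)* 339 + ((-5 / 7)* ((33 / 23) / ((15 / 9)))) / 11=818613 / 1288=635.57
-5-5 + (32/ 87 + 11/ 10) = -7423/ 870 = -8.53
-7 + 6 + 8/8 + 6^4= 1296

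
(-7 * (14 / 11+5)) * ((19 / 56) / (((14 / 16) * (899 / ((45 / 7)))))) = -58995 / 484561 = -0.12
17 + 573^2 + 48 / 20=1641742 / 5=328348.40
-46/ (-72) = 23/ 36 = 0.64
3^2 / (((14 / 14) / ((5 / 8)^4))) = 5625 / 4096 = 1.37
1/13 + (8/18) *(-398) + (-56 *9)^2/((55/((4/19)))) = 97261573/122265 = 795.50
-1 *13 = -13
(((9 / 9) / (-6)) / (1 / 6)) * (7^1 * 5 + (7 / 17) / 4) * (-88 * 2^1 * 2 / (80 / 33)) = 866481 / 170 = 5096.95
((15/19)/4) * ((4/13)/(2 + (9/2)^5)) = 480/14600911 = 0.00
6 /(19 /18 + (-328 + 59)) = -108 /4823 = -0.02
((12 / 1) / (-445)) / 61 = -12 / 27145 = -0.00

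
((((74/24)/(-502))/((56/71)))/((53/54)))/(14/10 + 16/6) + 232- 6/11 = 462788099737/1999494112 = 231.45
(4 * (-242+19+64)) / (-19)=636 / 19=33.47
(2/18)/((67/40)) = 40/603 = 0.07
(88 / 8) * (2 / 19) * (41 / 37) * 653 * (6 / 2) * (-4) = -7068072 / 703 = -10054.16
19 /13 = 1.46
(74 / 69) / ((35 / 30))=148 / 161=0.92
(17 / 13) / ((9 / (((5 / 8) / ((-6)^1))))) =-85 / 5616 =-0.02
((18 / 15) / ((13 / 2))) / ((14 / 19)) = 114 / 455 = 0.25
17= 17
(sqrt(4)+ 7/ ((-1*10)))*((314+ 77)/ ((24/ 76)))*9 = 289731/ 20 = 14486.55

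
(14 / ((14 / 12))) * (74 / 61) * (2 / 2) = 888 / 61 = 14.56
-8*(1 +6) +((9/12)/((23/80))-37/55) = -68391/1265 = -54.06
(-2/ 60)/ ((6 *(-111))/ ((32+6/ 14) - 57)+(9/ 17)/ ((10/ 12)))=-731/ 608337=-0.00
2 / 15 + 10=152 / 15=10.13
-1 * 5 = -5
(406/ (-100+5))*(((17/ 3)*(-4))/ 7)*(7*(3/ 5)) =27608/ 475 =58.12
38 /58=19 /29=0.66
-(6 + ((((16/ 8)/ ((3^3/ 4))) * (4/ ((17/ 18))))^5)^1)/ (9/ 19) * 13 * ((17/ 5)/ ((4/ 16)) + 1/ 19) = -3414.19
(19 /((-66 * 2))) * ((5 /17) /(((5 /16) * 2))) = -0.07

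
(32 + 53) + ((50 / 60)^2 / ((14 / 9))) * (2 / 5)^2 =1191 / 14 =85.07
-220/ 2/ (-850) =11/ 85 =0.13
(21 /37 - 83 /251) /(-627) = -200 /529359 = -0.00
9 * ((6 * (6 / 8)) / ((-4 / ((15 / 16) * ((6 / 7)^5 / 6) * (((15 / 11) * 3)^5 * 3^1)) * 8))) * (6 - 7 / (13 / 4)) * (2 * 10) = -24191.80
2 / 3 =0.67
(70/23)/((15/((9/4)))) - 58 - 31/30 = -20209/345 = -58.58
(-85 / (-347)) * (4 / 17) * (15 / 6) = 50 / 347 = 0.14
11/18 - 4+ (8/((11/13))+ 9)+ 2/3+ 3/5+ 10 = 26069/990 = 26.33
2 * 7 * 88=1232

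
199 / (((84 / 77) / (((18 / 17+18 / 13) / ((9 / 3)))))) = 32835 / 221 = 148.57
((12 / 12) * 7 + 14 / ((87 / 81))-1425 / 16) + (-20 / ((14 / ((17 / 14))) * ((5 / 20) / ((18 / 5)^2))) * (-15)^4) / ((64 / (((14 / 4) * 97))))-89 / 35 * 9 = -392193468929 / 16240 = -24149844.15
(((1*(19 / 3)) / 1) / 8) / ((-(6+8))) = -0.06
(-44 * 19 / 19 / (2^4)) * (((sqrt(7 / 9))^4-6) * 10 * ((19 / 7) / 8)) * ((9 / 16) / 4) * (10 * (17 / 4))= 300.85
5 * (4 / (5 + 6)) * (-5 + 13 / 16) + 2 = -247 / 44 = -5.61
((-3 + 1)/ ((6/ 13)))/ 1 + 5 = 2/ 3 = 0.67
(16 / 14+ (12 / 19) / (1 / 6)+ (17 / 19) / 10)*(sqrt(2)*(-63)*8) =-240444*sqrt(2) / 95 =-3579.36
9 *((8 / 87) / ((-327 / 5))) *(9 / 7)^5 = -2361960 / 53126927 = -0.04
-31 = -31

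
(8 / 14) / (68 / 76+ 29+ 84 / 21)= 0.02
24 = 24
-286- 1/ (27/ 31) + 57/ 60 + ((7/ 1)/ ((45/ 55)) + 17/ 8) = -297559/ 1080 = -275.52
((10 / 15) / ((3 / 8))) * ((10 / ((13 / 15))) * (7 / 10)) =560 / 39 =14.36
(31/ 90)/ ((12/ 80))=62/ 27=2.30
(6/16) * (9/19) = 27/152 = 0.18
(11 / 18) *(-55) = -605 / 18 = -33.61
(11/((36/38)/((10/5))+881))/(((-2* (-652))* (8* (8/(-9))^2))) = 0.00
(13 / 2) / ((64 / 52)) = 169 / 32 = 5.28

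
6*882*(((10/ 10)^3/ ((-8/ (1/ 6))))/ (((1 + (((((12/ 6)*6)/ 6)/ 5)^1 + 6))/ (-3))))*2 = 6615/ 74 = 89.39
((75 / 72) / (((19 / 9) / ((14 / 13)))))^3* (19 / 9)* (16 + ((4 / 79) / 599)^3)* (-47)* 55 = -4404105249860139050390625 / 336170028674819843348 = -13100.83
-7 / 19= -0.37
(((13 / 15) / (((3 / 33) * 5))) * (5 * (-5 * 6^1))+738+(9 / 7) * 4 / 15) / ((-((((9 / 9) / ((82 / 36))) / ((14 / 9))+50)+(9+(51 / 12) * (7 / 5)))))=-2596448 / 374433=-6.93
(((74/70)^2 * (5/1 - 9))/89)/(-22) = 2738/1199275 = 0.00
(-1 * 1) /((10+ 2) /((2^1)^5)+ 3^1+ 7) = -8 /83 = -0.10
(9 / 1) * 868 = 7812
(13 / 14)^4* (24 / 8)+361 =13953859 / 38416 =363.23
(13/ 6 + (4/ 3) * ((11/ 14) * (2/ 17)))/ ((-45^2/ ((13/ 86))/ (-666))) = 52429/ 460530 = 0.11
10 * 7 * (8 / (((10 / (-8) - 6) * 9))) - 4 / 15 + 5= -5023 / 1305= -3.85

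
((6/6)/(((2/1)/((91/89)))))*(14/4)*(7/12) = 4459/4272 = 1.04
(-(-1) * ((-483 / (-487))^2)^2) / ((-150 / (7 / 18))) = -14109863061 / 5624913456100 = -0.00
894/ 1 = 894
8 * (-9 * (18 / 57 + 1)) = -1800 / 19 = -94.74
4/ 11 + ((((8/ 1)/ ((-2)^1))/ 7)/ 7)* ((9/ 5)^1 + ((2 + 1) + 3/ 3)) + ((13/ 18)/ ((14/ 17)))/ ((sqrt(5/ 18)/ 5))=8.21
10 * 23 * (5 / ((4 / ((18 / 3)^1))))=1725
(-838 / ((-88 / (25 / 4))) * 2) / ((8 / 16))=10475 / 44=238.07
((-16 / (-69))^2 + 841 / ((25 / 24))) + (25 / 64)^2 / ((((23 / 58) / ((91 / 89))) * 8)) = 140142783734249 / 173559398400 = 807.46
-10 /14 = -0.71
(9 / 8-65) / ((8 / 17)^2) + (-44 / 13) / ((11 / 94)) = -2112339 / 6656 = -317.36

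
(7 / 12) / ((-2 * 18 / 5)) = -35 / 432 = -0.08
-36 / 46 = -18 / 23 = -0.78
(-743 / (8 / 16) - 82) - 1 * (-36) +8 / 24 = -4595 / 3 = -1531.67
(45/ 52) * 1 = 45/ 52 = 0.87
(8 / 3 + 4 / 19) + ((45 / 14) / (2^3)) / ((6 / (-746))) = -300547 / 6384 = -47.08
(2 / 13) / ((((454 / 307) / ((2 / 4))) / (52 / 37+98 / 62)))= 0.16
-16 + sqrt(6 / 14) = -16 + sqrt(21) / 7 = -15.35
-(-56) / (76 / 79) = 1106 / 19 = 58.21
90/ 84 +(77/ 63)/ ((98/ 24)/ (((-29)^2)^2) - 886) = 337955834339/ 315832084806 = 1.07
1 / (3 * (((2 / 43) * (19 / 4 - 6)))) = -86 / 15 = -5.73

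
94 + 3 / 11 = 94.27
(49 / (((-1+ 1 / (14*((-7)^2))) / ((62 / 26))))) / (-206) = 521017 / 917215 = 0.57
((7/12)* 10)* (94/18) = 1645/54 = 30.46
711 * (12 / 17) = 501.88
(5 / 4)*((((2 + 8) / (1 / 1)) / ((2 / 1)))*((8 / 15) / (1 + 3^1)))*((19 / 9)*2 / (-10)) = -19 / 54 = -0.35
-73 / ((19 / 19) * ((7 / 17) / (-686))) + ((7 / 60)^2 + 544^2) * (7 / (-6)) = -4830638743 / 21600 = -223640.68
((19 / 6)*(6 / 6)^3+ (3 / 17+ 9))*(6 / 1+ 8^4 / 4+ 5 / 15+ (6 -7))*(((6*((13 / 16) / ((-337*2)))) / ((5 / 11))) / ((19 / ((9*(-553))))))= 57645506919 / 1088510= 52958.18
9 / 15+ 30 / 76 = 189 / 190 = 0.99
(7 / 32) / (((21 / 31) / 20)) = 155 / 24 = 6.46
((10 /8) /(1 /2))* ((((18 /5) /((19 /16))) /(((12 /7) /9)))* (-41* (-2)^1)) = 61992 /19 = 3262.74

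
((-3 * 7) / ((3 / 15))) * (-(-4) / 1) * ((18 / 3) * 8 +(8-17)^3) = 286020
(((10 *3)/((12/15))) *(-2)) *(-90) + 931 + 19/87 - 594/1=616588/87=7087.22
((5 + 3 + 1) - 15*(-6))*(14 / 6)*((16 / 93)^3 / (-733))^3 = -5291399708672 / 68318324406532796313546747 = -0.00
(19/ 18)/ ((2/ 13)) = 247/ 36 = 6.86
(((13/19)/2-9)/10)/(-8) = 329/3040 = 0.11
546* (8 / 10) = 436.80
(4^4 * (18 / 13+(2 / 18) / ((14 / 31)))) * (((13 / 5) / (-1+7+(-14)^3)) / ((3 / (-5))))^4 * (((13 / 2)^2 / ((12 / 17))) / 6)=16859301251 / 645270575520919068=0.00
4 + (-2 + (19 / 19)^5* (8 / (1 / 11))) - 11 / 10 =88.90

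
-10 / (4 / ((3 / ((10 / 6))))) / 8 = -9 / 16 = -0.56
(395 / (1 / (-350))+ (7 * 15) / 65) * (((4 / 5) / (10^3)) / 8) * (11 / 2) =-19769519 / 260000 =-76.04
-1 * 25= -25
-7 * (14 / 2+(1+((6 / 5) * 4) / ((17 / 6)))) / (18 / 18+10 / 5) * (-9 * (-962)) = -16646448 / 85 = -195840.56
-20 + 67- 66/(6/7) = -30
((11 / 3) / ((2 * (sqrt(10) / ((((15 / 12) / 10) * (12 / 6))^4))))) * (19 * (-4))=-209 * sqrt(10) / 3840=-0.17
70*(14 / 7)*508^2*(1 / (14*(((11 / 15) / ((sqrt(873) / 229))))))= 116128800*sqrt(97) / 2519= 454043.68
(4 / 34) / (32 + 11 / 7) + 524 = 2093394 / 3995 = 524.00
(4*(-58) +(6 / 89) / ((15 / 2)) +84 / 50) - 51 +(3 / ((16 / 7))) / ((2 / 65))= -16992219 / 71200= -238.65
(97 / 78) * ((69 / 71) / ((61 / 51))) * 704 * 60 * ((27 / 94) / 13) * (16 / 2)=7544.23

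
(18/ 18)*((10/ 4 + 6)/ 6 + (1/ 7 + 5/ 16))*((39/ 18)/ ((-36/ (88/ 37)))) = -0.27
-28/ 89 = -0.31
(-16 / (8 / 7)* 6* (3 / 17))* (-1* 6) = 1512 / 17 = 88.94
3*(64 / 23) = 192 / 23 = 8.35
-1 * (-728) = 728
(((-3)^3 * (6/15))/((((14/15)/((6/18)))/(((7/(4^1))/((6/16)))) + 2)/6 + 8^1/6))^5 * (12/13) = -42845606719488/5436541409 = -7881.04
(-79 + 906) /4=827 /4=206.75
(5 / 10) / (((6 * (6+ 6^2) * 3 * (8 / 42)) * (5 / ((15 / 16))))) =1 / 1536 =0.00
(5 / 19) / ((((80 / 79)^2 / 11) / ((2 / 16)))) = 68651 / 194560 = 0.35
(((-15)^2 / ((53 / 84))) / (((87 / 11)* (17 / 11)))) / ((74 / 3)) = 1143450 / 966773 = 1.18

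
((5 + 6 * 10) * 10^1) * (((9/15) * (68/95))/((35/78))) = 413712/665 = 622.12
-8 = -8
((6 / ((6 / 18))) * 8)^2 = 20736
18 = 18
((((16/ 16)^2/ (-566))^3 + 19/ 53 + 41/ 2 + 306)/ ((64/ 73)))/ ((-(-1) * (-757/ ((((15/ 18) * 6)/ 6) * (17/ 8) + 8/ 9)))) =-87822656164911977/ 67044554413203456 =-1.31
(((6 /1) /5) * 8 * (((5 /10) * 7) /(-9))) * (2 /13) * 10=-224 /39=-5.74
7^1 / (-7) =-1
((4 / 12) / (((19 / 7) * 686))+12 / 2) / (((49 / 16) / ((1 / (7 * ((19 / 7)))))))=268136 / 2600283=0.10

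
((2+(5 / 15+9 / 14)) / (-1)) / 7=-125 / 294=-0.43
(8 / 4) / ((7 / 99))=198 / 7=28.29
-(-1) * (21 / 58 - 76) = -4387 / 58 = -75.64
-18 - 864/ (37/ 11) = -10170/ 37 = -274.86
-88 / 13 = -6.77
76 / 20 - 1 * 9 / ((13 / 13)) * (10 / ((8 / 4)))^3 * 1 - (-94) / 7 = -38772 / 35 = -1107.77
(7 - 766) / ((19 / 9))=-6831 / 19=-359.53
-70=-70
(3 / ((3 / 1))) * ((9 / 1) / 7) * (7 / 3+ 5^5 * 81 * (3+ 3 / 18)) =14428167 / 14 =1030583.36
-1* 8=-8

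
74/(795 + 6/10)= 185/1989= 0.09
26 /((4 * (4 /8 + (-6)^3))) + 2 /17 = 641 /7327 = 0.09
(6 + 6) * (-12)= -144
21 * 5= 105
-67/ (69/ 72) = -1608/ 23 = -69.91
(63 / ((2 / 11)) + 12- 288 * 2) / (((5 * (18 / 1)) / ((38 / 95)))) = -29 / 30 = -0.97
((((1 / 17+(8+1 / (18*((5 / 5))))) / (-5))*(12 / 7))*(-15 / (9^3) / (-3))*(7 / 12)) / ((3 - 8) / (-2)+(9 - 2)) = -2483 / 2119203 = -0.00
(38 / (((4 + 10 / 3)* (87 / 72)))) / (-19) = -72 / 319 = -0.23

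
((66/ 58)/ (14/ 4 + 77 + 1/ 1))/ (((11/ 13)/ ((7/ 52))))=21/ 9454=0.00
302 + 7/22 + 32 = 7355/22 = 334.32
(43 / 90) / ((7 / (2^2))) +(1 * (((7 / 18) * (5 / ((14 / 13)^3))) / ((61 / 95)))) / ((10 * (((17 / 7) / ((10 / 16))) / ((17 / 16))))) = 26705491 / 78704640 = 0.34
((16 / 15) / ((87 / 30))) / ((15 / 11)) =352 / 1305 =0.27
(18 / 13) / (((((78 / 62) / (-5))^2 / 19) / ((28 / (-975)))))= -1022504 / 85683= -11.93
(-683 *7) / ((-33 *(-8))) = -4781 / 264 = -18.11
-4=-4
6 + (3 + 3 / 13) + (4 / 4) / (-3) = 347 / 39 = 8.90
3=3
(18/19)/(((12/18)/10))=14.21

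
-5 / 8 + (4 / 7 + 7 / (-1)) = -395 / 56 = -7.05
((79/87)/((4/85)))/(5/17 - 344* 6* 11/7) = -0.01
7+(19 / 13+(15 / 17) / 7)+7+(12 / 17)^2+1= 449341 / 26299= 17.09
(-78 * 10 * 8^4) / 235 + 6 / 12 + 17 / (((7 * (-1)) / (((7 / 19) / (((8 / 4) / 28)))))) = -24302567 / 1786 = -13607.26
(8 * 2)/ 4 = 4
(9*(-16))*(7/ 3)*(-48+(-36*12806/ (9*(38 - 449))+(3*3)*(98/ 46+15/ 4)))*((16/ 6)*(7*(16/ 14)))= -8778633472/ 9453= -928661.11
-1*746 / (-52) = 373 / 26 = 14.35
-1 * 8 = -8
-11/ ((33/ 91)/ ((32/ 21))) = -46.22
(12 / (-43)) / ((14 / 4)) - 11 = -3335 / 301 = -11.08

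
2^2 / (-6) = -2 / 3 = -0.67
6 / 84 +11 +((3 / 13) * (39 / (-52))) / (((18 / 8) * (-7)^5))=4838017 / 436982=11.07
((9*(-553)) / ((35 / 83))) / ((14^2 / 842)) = -24844473 / 490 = -50703.01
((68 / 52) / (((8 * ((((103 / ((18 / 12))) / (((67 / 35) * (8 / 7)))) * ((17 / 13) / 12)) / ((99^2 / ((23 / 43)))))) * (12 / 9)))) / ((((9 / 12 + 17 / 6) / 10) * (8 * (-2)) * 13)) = -53190027 / 6036212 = -8.81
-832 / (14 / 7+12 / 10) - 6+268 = 2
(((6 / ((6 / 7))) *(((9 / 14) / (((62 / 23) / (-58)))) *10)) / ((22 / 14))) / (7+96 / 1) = -210105 / 35123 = -5.98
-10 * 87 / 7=-870 / 7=-124.29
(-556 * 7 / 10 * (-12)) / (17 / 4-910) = -93408 / 18115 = -5.16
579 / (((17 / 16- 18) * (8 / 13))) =-15054 / 271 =-55.55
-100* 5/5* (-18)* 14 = 25200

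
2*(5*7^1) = 70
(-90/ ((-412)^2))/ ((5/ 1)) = -9/ 84872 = -0.00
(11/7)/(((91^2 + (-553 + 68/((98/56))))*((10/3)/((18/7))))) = 297/1902880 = 0.00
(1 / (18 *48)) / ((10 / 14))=7 / 4320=0.00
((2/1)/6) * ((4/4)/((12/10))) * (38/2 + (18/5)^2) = 799/90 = 8.88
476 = 476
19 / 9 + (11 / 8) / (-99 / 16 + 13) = 2.31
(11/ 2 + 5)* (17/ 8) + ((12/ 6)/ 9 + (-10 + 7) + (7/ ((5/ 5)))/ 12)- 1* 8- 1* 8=4.12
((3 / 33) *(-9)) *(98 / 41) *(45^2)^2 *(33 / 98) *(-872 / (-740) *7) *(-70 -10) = 2703263220000 / 1517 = 1781979709.95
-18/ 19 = -0.95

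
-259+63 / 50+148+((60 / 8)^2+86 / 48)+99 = 28381 / 600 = 47.30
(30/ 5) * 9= 54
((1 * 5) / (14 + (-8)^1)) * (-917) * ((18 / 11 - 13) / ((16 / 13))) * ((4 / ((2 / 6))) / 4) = 7450625 / 352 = 21166.55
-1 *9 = -9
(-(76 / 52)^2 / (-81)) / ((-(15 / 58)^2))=-1214404 / 3080025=-0.39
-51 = -51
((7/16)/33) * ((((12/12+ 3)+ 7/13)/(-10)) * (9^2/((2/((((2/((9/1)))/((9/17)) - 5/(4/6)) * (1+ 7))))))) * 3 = 473711/11440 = 41.41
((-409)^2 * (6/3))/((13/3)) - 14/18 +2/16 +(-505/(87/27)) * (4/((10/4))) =2088872057/27144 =76955.20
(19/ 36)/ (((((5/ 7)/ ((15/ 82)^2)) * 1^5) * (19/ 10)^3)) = 0.00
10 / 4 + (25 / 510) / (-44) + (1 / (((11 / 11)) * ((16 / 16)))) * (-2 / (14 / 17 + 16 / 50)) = 272615 / 363528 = 0.75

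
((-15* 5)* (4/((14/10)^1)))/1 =-1500/7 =-214.29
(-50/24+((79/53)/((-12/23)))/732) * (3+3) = -971717/77592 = -12.52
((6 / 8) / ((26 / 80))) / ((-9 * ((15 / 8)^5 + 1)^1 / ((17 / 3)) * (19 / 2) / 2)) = -22282240 / 1760933889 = -0.01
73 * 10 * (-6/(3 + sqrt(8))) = -751.49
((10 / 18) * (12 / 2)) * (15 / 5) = 10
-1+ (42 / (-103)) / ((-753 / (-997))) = -39811 / 25853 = -1.54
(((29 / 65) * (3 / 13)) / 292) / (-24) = -29 / 1973920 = -0.00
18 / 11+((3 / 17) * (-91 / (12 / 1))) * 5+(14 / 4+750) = 559837 / 748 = 748.45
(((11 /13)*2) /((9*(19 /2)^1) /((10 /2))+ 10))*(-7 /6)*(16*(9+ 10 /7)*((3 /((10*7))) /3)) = -12848 /73983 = -0.17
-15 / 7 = -2.14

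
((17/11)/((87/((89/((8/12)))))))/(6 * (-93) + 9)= -1513/350262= -0.00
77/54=1.43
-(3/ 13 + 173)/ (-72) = 563/ 234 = 2.41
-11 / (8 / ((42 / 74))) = -231 / 296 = -0.78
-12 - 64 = -76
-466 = -466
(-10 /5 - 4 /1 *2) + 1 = -9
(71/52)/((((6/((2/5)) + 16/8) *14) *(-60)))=-71/742560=-0.00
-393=-393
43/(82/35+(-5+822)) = 1505/28677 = 0.05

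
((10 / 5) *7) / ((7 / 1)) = 2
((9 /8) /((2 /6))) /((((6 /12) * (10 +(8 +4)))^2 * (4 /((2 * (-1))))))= -27 /1936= -0.01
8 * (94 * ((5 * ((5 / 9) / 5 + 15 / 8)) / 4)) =33605 / 18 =1866.94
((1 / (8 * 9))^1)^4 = 1 / 26873856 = 0.00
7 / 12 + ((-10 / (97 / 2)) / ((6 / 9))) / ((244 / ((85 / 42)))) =144329 / 248514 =0.58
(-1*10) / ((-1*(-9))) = -10 / 9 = -1.11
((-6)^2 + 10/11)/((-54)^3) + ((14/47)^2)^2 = 32279678389/4226057489412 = 0.01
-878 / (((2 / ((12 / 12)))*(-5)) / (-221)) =-97019 / 5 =-19403.80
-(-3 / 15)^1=1 / 5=0.20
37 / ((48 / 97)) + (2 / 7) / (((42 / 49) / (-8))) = 3461 / 48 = 72.10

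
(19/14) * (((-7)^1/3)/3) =-19/18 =-1.06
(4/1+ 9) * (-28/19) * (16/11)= -5824/209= -27.87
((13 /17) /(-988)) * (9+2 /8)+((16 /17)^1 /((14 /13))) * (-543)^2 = 9321945725 /36176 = 257683.15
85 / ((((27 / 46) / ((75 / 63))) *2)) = 48875 / 567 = 86.20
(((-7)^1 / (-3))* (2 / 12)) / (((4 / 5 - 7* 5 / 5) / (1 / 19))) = -35 / 10602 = -0.00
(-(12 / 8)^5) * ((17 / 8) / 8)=-4131 / 2048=-2.02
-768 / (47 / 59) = -45312 / 47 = -964.09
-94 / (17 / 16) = -1504 / 17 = -88.47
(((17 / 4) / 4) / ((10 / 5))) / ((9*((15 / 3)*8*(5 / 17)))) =289 / 57600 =0.01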